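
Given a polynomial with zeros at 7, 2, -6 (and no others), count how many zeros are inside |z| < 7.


Step 1: Check each root:
  z = 7: |7| = 7 >= 7
  z = 2: |2| = 2 < 7
  z = -6: |-6| = 6 < 7
Step 2: Count = 2

2


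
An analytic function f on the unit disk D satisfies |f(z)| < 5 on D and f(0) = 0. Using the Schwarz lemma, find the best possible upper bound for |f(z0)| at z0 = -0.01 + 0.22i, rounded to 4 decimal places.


Step 1: g = f/5 maps D -> D with g(0) = 0, so by the Schwarz lemma |g(z)| <= |z|, i.e. |f(z)| <= 5|z|; this is sharp (f(z) = 5z).
Step 2: |z0|^2 = (-0.01)^2 + 0.22^2 = 0.0485
Step 3: |z0| = sqrt(0.0485) = 0.220227
Step 4: Best bound = 5 * |z0| = 5 * 0.220227 = 1.1011

1.1011


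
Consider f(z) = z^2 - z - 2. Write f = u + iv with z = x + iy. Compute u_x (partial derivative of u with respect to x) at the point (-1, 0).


Step 1: f(z) = (x+iy)^2 - (x+iy) - 2
Step 2: u = (x^2 - y^2) - x - 2
Step 3: u_x = 2x - 1
Step 4: At (-1, 0): u_x = -2 - 1 = -3

-3


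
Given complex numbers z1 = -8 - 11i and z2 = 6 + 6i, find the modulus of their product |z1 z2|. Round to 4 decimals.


Step 1: |z1| = sqrt((-8)^2 + (-11)^2) = sqrt(185)
Step 2: |z2| = sqrt(6^2 + 6^2) = sqrt(72)
Step 3: |z1*z2| = |z1|*|z2| = sqrt(185) * sqrt(72) = sqrt(185 * 72) = sqrt(13320)
Step 4: = 115.4123

115.4123


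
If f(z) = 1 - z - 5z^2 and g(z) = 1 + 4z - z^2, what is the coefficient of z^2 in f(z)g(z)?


Step 1: z^2 term in f*g comes from: (1)*(-z^2) + (-z)*(4z) + (-5z^2)*(1)
Step 2: = -1 - 4 - 5
Step 3: = -10

-10


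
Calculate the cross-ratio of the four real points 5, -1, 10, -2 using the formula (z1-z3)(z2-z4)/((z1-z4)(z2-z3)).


Step 1: (z1-z3)(z2-z4) = (-5) * 1 = -5
Step 2: (z1-z4)(z2-z3) = 7 * (-11) = -77
Step 3: Cross-ratio = 5/77 = 5/77

5/77


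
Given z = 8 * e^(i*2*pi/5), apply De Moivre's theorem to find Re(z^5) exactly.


Step 1: By De Moivre's theorem, z^5 = 8^5 * e^(i*5*2*pi/5) = 32768 * (cos(2*pi) + i*sin(2*pi))
Step 2: |z|^5 = 8^5 = 32768
Step 3: Reduce the angle mod 2*pi: 2*pi - 2*pi = 0
Step 4: cos(0) = 1
Step 5: Re(z^5) = 32768 * 1 = 32768

32768


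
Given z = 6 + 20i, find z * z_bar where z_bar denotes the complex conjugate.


Step 1: conj(z) = 6 - 20i
Step 2: z * conj(z) = 6^2 + 20^2
Step 3: = 36 + 400 = 436

436


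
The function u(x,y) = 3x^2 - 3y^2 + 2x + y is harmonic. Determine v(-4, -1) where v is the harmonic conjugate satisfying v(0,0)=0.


Step 1: v_x = -u_y = 6y - 1
Step 2: v_y = u_x = 6x + 2
Step 3: v = 6xy - x + 2y + C
Step 4: v(0,0) = 0 => C = 0
Step 5: v(-4, -1) = 26

26


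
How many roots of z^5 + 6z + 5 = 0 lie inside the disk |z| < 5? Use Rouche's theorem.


Step 1: On |z| = 5 the three terms have sizes |z^5| = 5^5 = 3125, |6z| = 6*5 = 30, |5| = 5
Step 2: The dominant term is g(z) = z^5; let h(z) = 6z + 5 so f = g + h
Step 3: On |z| = 5: |g| = 3125 and |h| <= 30 + 5 = 35
Step 4: Since 3125 > 35, |h| < |g| on |z| = 5, so by Rouche f has the same number of zeros as g inside |z| < 5
Step 5: g(z) = z^5 has 5 zeros (all at the origin) inside |z| < 5. Answer = 5

5


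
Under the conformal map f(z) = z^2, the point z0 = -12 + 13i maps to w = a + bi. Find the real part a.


Step 1: z0 = -12 + 13i
Step 2: z0^2 = (-12)^2 - 13^2 - 312i
Step 3: real part = 144 - 169 = -25

-25


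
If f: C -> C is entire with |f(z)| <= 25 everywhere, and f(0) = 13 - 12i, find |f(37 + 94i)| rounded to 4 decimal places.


Step 1: By Liouville's theorem, a bounded entire function is constant.
Step 2: f(z) = f(0) = 13 - 12i for all z.
Step 3: |f(w)| = |13 - 12i| = sqrt(169 + 144)
Step 4: = 17.6918

17.6918


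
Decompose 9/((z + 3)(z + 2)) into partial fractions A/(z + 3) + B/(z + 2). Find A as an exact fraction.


Step 1: Multiply both sides by (z + 3) and set z = -3
Step 2: A = 9 / (-3 + 2)
Step 3: A = 9 / (-1)
Step 4: A = -9

-9


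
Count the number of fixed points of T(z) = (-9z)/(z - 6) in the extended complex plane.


Step 1: Fixed points satisfy T(z) = z
Step 2: z^2 + 3z = 0
Step 3: Discriminant = 3^2 - 4*1*0 = 9
Step 4: Number of fixed points = 2

2


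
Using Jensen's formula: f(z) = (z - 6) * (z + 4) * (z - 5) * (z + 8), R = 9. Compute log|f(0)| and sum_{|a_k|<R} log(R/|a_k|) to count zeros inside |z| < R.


Jensen's formula: (1/2pi)*integral log|f(Re^it)|dt = log|f(0)| + sum_{|a_k|<R} log(R/|a_k|)
Step 1: f(0) = (-6) * 4 * (-5) * 8 = 960
Step 2: log|f(0)| = log|6| + log|-4| + log|5| + log|-8| = 6.8669
Step 3: Zeros inside |z| < 9: 6, -4, 5, -8
Step 4: Jensen sum = log(9/6) + log(9/4) + log(9/5) + log(9/8) = 1.922
Step 5: n(R) = number of terms in the Jensen sum = count of zeros inside |z| < 9 = 4

4


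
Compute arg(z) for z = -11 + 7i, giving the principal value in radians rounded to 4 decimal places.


Step 1: z = -11 + 7i
Step 2: arg(z) = atan2(7, -11)
Step 3: arg(z) = 2.5749

2.5749


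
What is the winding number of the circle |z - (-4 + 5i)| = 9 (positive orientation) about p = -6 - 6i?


Step 1: Center c = (-4, 5), radius = 9
Step 2: |p - c|^2 = (-2)^2 + (-11)^2 = 125
Step 3: r^2 = 81
Step 4: |p-c| > r so winding number = 0

0


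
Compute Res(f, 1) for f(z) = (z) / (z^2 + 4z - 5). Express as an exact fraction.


Step 1: Q(z) = z^2 + 4z - 5 = (z - 1)(z + 5)
Step 2: Q'(z) = 2z + 4
Step 3: Q'(1) = 6, P(1) = 1
Step 4: Res = P(1)/Q'(1) = 1/6 = 1/6

1/6


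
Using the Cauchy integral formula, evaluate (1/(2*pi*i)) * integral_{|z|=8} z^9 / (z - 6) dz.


Step 1: f(z) = z^9, a = 6 is inside |z| = 8
Step 2: By Cauchy integral formula: (1/(2pi*i)) * integral = f(a)
Step 3: f(6) = 6^9 = 10077696

10077696


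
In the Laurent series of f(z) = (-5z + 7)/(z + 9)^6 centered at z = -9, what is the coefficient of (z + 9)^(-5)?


Step 1: Write the numerator in powers of (z + 9): -5z + 7 = -5(z + 9) + (-5*(-9) + 7) = -5(z + 9) + 52
Step 2: Divide by (z + 9)^6: f(z) = 52(z + 9)^(-6) - 5(z + 9)^(-5)
Step 3: This finite sum is the Laurent series of f about z = -9.
Step 4: Coefficient of (z + 9)^(-5) = coefficient of (z + 9) in the re-centred numerator = -5

-5


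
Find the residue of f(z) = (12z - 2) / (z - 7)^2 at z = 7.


Step 1: Pole of order 2 at z = 7
Step 2: Res = lim d/dz [(z - 7)^2 * f(z)] as z -> 7
Step 3: (z - 7)^2 * f(z) = 12z - 2
Step 4: d/dz[12z - 2] = 12

12


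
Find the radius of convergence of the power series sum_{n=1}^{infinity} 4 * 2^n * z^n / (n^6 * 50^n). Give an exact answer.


Step 1: General term a_n = 4 * 2^n / (n^6 * 50^n)
Step 2: By the root test, |a_n|^(1/n) = 4^(1/n) * 2 / (n^(6/n) * 50) -> 2/50 as n -> infinity (since 4^(1/n) -> 1 and n^(6/n) -> 1)
Step 3: R = 1/lim|a_n|^(1/n) = 50/2 = 25

25


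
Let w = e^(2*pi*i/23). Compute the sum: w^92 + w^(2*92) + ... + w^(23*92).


Step 1: The sum sum_{j=1}^{n} w^(k*j) equals n if n | k, else 0.
Step 2: Here n = 23, k = 92
Step 3: Does n divide k? 23 | 92 -> True
Step 4: Sum = 23

23


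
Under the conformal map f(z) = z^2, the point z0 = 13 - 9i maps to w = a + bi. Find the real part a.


Step 1: z0 = 13 - 9i
Step 2: z0^2 = 13^2 - (-9)^2 - 234i
Step 3: real part = 169 - 81 = 88

88


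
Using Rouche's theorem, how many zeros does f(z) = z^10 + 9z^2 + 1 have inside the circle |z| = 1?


Step 1: On |z| = 1 the three terms have sizes |z^10| = 1^10 = 1, |9z^2| = 9*1^2 = 9, |1| = 1
Step 2: The dominant term is g(z) = 9z^2; let h(z) = z^10 + 1 so f = g + h
Step 3: On |z| = 1: |g| = 9 and |h| <= 1 + 1 = 2
Step 4: Since 9 > 2, |h| < |g| on |z| = 1, so by Rouche f has the same number of zeros as g inside |z| < 1
Step 5: g(z) = 9z^2 has 2 zeros (at the origin, multiplicity 2) inside |z| < 1. Answer = 2

2


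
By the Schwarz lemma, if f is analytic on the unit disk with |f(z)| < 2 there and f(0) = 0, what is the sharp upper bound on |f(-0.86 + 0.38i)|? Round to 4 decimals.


Step 1: g = f/2 maps D -> D with g(0) = 0, so by the Schwarz lemma |g(z)| <= |z|, i.e. |f(z)| <= 2|z|; this is sharp (f(z) = 2z).
Step 2: |z0|^2 = (-0.86)^2 + 0.38^2 = 0.884
Step 3: |z0| = sqrt(0.884) = 0.940213
Step 4: Best bound = 2 * |z0| = 2 * 0.940213 = 1.8804

1.8804


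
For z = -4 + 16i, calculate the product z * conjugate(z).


Step 1: conj(z) = -4 - 16i
Step 2: z * conj(z) = (-4)^2 + 16^2
Step 3: = 16 + 256 = 272

272


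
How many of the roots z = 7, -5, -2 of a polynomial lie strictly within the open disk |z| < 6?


Step 1: Check each root:
  z = 7: |7| = 7 >= 6
  z = -5: |-5| = 5 < 6
  z = -2: |-2| = 2 < 6
Step 2: Count = 2

2


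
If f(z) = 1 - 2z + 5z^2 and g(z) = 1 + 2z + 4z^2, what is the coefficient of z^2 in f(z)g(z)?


Step 1: z^2 term in f*g comes from: (1)*(4z^2) + (-2z)*(2z) + (5z^2)*(1)
Step 2: = 4 - 4 + 5
Step 3: = 5

5


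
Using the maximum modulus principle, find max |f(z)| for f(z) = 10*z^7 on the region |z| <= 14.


Step 1: On |z| = 14, |f(z)| = 10 * |z|^7 = 10 * 14^7
Step 2: By maximum modulus principle, maximum is on boundary.
Step 3: Maximum = 10 * 105413504 = 1054135040

1054135040


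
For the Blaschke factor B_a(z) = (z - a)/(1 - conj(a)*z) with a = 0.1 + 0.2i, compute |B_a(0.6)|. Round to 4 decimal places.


Step 1: Numerator z0 - a = 0.6 - (0.1 + 0.2i) = 0.5 - 0.2i
Step 2: Denominator 1 - conj(a)*z0 = 1 - (0.1 - 0.2i)*0.6 = 0.94 + 0.12i
Step 3: |z0 - a|^2 = 0.5^2 + (-0.2)^2 = 0.29; |1 - conj(a)*z0|^2 = 0.94^2 + 0.12^2 = 0.898
Step 4: |B_a(0.6)| = sqrt(0.29 / 0.898) = sqrt(0.32294)
Step 5: = 0.5683

0.5683


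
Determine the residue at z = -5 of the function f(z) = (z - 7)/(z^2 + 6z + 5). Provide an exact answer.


Step 1: Q(z) = z^2 + 6z + 5 = (z + 5)(z + 1)
Step 2: Q'(z) = 2z + 6
Step 3: Q'(-5) = -4, P(-5) = -12
Step 4: Res = P(-5)/Q'(-5) = -12/(-4) = 3

3


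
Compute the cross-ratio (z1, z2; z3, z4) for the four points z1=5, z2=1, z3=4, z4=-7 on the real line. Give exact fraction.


Step 1: (z1-z3)(z2-z4) = 1 * 8 = 8
Step 2: (z1-z4)(z2-z3) = 12 * (-3) = -36
Step 3: Cross-ratio = -8/36 = -2/9

-2/9


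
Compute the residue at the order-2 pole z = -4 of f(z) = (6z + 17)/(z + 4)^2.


Step 1: Pole of order 2 at z = -4
Step 2: Res = lim d/dz [(z + 4)^2 * f(z)] as z -> -4
Step 3: (z + 4)^2 * f(z) = 6z + 17
Step 4: d/dz[6z + 17] = 6

6


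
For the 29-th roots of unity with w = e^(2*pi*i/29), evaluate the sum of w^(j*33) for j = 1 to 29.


Step 1: The sum sum_{j=1}^{n} w^(k*j) equals n if n | k, else 0.
Step 2: Here n = 29, k = 33
Step 3: Does n divide k? 29 | 33 -> False
Step 4: Sum = 0

0


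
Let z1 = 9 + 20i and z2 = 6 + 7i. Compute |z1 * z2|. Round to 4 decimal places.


Step 1: |z1| = sqrt(9^2 + 20^2) = sqrt(481)
Step 2: |z2| = sqrt(6^2 + 7^2) = sqrt(85)
Step 3: |z1*z2| = |z1|*|z2| = sqrt(481) * sqrt(85) = sqrt(481 * 85) = sqrt(40885)
Step 4: = 202.2004

202.2004


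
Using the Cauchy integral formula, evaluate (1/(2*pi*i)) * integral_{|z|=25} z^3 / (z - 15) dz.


Step 1: f(z) = z^3, a = 15 is inside |z| = 25
Step 2: By Cauchy integral formula: (1/(2pi*i)) * integral = f(a)
Step 3: f(15) = 15^3 = 3375

3375


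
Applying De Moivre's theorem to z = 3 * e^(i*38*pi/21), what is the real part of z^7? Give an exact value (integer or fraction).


Step 1: By De Moivre's theorem, z^7 = 3^7 * e^(i*7*38*pi/21) = 2187 * (cos(38*pi/3) + i*sin(38*pi/3))
Step 2: |z|^7 = 3^7 = 2187
Step 3: Reduce the angle mod 2*pi: 38*pi/3 - 12*pi = 2*pi/3
Step 4: cos(2*pi/3) = -1/2
Step 5: Re(z^7) = 2187 * (-1/2) = -2187/2

-2187/2


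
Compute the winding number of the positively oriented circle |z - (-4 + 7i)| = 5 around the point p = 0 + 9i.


Step 1: Center c = (-4, 7), radius = 5
Step 2: |p - c|^2 = 4^2 + 2^2 = 20
Step 3: r^2 = 25
Step 4: |p-c| < r so winding number = 1

1


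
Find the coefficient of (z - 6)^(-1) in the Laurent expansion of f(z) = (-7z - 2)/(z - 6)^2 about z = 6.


Step 1: Write the numerator in powers of (z - 6): -7z - 2 = -7(z - 6) + (-7*6 - 2) = -7(z - 6) - 44
Step 2: Divide by (z - 6)^2: f(z) = -44(z - 6)^(-2) - 7(z - 6)^(-1)
Step 3: This finite sum is the Laurent series of f about z = 6.
Step 4: Coefficient of (z - 6)^(-1) = coefficient of (z - 6) in the re-centred numerator = -7

-7


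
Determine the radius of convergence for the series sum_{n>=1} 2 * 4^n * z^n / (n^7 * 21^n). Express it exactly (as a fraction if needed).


Step 1: General term a_n = 2 * 4^n / (n^7 * 21^n)
Step 2: By the root test, |a_n|^(1/n) = 2^(1/n) * 4 / (n^(7/n) * 21) -> 4/21 as n -> infinity (since 2^(1/n) -> 1 and n^(7/n) -> 1)
Step 3: R = 1/lim|a_n|^(1/n) = 21/4

21/4


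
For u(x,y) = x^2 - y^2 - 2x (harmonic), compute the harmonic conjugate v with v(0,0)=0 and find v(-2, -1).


Step 1: v_x = -u_y = 2y + 0
Step 2: v_y = u_x = 2x - 2
Step 3: v = 2xy - 2y + C
Step 4: v(0,0) = 0 => C = 0
Step 5: v(-2, -1) = 6

6


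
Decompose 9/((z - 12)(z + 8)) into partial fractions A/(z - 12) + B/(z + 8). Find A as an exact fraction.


Step 1: Multiply both sides by (z - 12) and set z = 12
Step 2: A = 9 / (12 + 8)
Step 3: A = 9 / 20
Step 4: A = 9/20

9/20


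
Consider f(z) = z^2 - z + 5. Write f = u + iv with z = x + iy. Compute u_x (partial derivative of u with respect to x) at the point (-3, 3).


Step 1: f(z) = (x+iy)^2 - (x+iy) + 5
Step 2: u = (x^2 - y^2) - x + 5
Step 3: u_x = 2x - 1
Step 4: At (-3, 3): u_x = -6 - 1 = -7

-7


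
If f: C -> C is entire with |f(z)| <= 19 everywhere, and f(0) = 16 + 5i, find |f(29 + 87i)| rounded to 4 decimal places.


Step 1: By Liouville's theorem, a bounded entire function is constant.
Step 2: f(z) = f(0) = 16 + 5i for all z.
Step 3: |f(w)| = |16 + 5i| = sqrt(256 + 25)
Step 4: = 16.7631

16.7631


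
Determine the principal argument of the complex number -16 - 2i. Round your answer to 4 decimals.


Step 1: z = -16 - 2i
Step 2: arg(z) = atan2(-2, -16)
Step 3: arg(z) = -3.0172

-3.0172


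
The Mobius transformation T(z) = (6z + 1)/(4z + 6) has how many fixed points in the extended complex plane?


Step 1: Fixed points satisfy T(z) = z
Step 2: 4z^2 - 1 = 0
Step 3: Discriminant = 0^2 - 4*4*(-1) = 16
Step 4: Number of fixed points = 2

2


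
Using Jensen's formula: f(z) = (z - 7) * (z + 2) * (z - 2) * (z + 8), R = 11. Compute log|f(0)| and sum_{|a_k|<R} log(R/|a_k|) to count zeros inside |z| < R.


Jensen's formula: (1/2pi)*integral log|f(Re^it)|dt = log|f(0)| + sum_{|a_k|<R} log(R/|a_k|)
Step 1: f(0) = (-7) * 2 * (-2) * 8 = 224
Step 2: log|f(0)| = log|7| + log|-2| + log|2| + log|-8| = 5.4116
Step 3: Zeros inside |z| < 11: 7, -2, 2, -8
Step 4: Jensen sum = log(11/7) + log(11/2) + log(11/2) + log(11/8) = 4.1799
Step 5: n(R) = number of terms in the Jensen sum = count of zeros inside |z| < 11 = 4

4


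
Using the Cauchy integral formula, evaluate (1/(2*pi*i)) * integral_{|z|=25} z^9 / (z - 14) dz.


Step 1: f(z) = z^9, a = 14 is inside |z| = 25
Step 2: By Cauchy integral formula: (1/(2pi*i)) * integral = f(a)
Step 3: f(14) = 14^9 = 20661046784

20661046784


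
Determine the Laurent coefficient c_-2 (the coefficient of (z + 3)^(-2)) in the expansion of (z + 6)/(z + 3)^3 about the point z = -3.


Step 1: Write the numerator in powers of (z + 3): z + 6 = (z + 3) + (1*(-3) + 6) = (z + 3) + 3
Step 2: Divide by (z + 3)^3: f(z) = 3(z + 3)^(-3) + (z + 3)^(-2)
Step 3: This finite sum is the Laurent series of f about z = -3.
Step 4: Coefficient of (z + 3)^(-2) = coefficient of (z + 3) in the re-centred numerator = 1

1


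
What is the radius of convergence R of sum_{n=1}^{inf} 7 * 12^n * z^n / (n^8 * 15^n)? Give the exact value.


Step 1: General term a_n = 7 * 12^n / (n^8 * 15^n)
Step 2: By the root test, |a_n|^(1/n) = 7^(1/n) * 12 / (n^(8/n) * 15) -> 12/15 as n -> infinity (since 7^(1/n) -> 1 and n^(8/n) -> 1)
Step 3: R = 1/lim|a_n|^(1/n) = 15/12 = 5/4

5/4


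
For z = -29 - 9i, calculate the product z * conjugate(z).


Step 1: conj(z) = -29 + 9i
Step 2: z * conj(z) = (-29)^2 + (-9)^2
Step 3: = 841 + 81 = 922

922


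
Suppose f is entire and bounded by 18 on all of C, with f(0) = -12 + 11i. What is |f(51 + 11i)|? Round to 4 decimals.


Step 1: By Liouville's theorem, a bounded entire function is constant.
Step 2: f(z) = f(0) = -12 + 11i for all z.
Step 3: |f(w)| = |-12 + 11i| = sqrt(144 + 121)
Step 4: = 16.2788

16.2788


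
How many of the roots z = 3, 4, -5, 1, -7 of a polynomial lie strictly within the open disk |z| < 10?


Step 1: Check each root:
  z = 3: |3| = 3 < 10
  z = 4: |4| = 4 < 10
  z = -5: |-5| = 5 < 10
  z = 1: |1| = 1 < 10
  z = -7: |-7| = 7 < 10
Step 2: Count = 5

5


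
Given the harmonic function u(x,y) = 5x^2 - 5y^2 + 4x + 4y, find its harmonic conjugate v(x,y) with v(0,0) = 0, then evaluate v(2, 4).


Step 1: v_x = -u_y = 10y - 4
Step 2: v_y = u_x = 10x + 4
Step 3: v = 10xy - 4x + 4y + C
Step 4: v(0,0) = 0 => C = 0
Step 5: v(2, 4) = 88

88


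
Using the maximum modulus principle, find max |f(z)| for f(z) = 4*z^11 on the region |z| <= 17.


Step 1: On |z| = 17, |f(z)| = 4 * |z|^11 = 4 * 17^11
Step 2: By maximum modulus principle, maximum is on boundary.
Step 3: Maximum = 4 * 34271896307633 = 137087585230532

137087585230532


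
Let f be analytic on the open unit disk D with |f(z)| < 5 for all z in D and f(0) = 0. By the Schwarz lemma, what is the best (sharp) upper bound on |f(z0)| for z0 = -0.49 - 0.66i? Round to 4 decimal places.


Step 1: g = f/5 maps D -> D with g(0) = 0, so by the Schwarz lemma |g(z)| <= |z|, i.e. |f(z)| <= 5|z|; this is sharp (f(z) = 5z).
Step 2: |z0|^2 = (-0.49)^2 + (-0.66)^2 = 0.6757
Step 3: |z0| = sqrt(0.6757) = 0.82201
Step 4: Best bound = 5 * |z0| = 5 * 0.82201 = 4.11

4.11


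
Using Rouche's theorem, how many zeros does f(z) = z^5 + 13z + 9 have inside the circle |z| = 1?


Step 1: On |z| = 1 the three terms have sizes |z^5| = 1^5 = 1, |13z| = 13*1 = 13, |9| = 9
Step 2: The dominant term is g(z) = 13z; let h(z) = z^5 + 9 so f = g + h
Step 3: On |z| = 1: |g| = 13 and |h| <= 1 + 9 = 10
Step 4: Since 13 > 10, |h| < |g| on |z| = 1, so by Rouche f has the same number of zeros as g inside |z| < 1
Step 5: g(z) = 13z has 1 zero (at the origin, multiplicity 1) inside |z| < 1. Answer = 1

1


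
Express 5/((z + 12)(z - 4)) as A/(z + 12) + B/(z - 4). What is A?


Step 1: Multiply both sides by (z + 12) and set z = -12
Step 2: A = 5 / (-12 - 4)
Step 3: A = 5 / (-16)
Step 4: A = -5/16

-5/16


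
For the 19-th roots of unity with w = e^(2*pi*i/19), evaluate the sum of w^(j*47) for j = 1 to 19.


Step 1: The sum sum_{j=1}^{n} w^(k*j) equals n if n | k, else 0.
Step 2: Here n = 19, k = 47
Step 3: Does n divide k? 19 | 47 -> False
Step 4: Sum = 0

0


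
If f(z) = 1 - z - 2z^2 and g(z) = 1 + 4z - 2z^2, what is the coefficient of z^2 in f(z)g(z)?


Step 1: z^2 term in f*g comes from: (1)*(-2z^2) + (-z)*(4z) + (-2z^2)*(1)
Step 2: = -2 - 4 - 2
Step 3: = -8

-8


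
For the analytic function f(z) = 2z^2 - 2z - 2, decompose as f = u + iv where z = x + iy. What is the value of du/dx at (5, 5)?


Step 1: f(z) = 2(x+iy)^2 - 2(x+iy) - 2
Step 2: u = 2(x^2 - y^2) - 2x - 2
Step 3: u_x = 4x - 2
Step 4: At (5, 5): u_x = 20 - 2 = 18

18


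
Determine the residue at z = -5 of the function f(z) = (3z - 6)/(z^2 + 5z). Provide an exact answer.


Step 1: Q(z) = z^2 + 5z = (z + 5)(z)
Step 2: Q'(z) = 2z + 5
Step 3: Q'(-5) = -5, P(-5) = -21
Step 4: Res = P(-5)/Q'(-5) = -21/(-5) = 21/5

21/5


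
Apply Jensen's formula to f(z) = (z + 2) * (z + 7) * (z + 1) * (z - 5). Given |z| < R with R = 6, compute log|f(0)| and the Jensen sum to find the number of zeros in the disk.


Jensen's formula: (1/2pi)*integral log|f(Re^it)|dt = log|f(0)| + sum_{|a_k|<R} log(R/|a_k|)
Step 1: f(0) = 2 * 7 * 1 * (-5) = -70
Step 2: log|f(0)| = log|-2| + log|-7| + log|-1| + log|5| = 4.2485
Step 3: Zeros inside |z| < 6: -2, -1, 5
Step 4: Jensen sum = log(6/2) + log(6/1) + log(6/5) = 3.0727
Step 5: n(R) = number of terms in the Jensen sum = count of zeros inside |z| < 6 = 3

3


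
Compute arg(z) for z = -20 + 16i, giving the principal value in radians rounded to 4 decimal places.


Step 1: z = -20 + 16i
Step 2: arg(z) = atan2(16, -20)
Step 3: arg(z) = 2.4669

2.4669


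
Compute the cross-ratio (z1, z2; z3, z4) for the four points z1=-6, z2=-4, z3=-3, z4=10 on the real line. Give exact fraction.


Step 1: (z1-z3)(z2-z4) = (-3) * (-14) = 42
Step 2: (z1-z4)(z2-z3) = (-16) * (-1) = 16
Step 3: Cross-ratio = 42/16 = 21/8

21/8


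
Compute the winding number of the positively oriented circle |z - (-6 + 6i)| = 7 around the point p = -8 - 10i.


Step 1: Center c = (-6, 6), radius = 7
Step 2: |p - c|^2 = (-2)^2 + (-16)^2 = 260
Step 3: r^2 = 49
Step 4: |p-c| > r so winding number = 0

0


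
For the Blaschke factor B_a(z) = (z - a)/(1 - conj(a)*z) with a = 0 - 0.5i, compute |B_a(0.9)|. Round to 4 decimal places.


Step 1: Numerator z0 - a = 0.9 - (0 - 0.5i) = 0.9 + 0.5i
Step 2: Denominator 1 - conj(a)*z0 = 1 - (0 + 0.5i)*0.9 = 1 - 0.45i
Step 3: |z0 - a|^2 = 0.9^2 + 0.5^2 = 1.06; |1 - conj(a)*z0|^2 = 1^2 + (-0.45)^2 = 1.2025
Step 4: |B_a(0.9)| = sqrt(1.06 / 1.2025) = sqrt(0.881497)
Step 5: = 0.9389

0.9389


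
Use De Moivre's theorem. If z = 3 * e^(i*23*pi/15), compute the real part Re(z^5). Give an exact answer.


Step 1: By De Moivre's theorem, z^5 = 3^5 * e^(i*5*23*pi/15) = 243 * (cos(23*pi/3) + i*sin(23*pi/3))
Step 2: |z|^5 = 3^5 = 243
Step 3: Reduce the angle mod 2*pi: 23*pi/3 - 6*pi = 5*pi/3
Step 4: cos(5*pi/3) = 1/2
Step 5: Re(z^5) = 243 * 1/2 = 243/2

243/2


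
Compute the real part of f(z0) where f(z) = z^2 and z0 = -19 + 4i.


Step 1: z0 = -19 + 4i
Step 2: z0^2 = (-19)^2 - 4^2 - 152i
Step 3: real part = 361 - 16 = 345

345


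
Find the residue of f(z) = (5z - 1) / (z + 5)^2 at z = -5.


Step 1: Pole of order 2 at z = -5
Step 2: Res = lim d/dz [(z + 5)^2 * f(z)] as z -> -5
Step 3: (z + 5)^2 * f(z) = 5z - 1
Step 4: d/dz[5z - 1] = 5

5


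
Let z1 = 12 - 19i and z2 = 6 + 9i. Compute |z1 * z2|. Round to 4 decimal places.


Step 1: |z1| = sqrt(12^2 + (-19)^2) = sqrt(505)
Step 2: |z2| = sqrt(6^2 + 9^2) = sqrt(117)
Step 3: |z1*z2| = |z1|*|z2| = sqrt(505) * sqrt(117) = sqrt(505 * 117) = sqrt(59085)
Step 4: = 243.0741

243.0741


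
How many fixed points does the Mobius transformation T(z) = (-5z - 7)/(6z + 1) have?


Step 1: Fixed points satisfy T(z) = z
Step 2: 6z^2 + 6z + 7 = 0
Step 3: Discriminant = 6^2 - 4*6*7 = -132
Step 4: Number of fixed points = 2

2


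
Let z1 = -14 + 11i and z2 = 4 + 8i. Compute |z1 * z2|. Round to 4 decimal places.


Step 1: |z1| = sqrt((-14)^2 + 11^2) = sqrt(317)
Step 2: |z2| = sqrt(4^2 + 8^2) = sqrt(80)
Step 3: |z1*z2| = |z1|*|z2| = sqrt(317) * sqrt(80) = sqrt(317 * 80) = sqrt(25360)
Step 4: = 159.2482

159.2482


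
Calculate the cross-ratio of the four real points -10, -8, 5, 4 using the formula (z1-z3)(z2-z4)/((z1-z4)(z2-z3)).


Step 1: (z1-z3)(z2-z4) = (-15) * (-12) = 180
Step 2: (z1-z4)(z2-z3) = (-14) * (-13) = 182
Step 3: Cross-ratio = 180/182 = 90/91

90/91


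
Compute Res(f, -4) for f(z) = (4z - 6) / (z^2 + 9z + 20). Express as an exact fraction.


Step 1: Q(z) = z^2 + 9z + 20 = (z + 4)(z + 5)
Step 2: Q'(z) = 2z + 9
Step 3: Q'(-4) = 1, P(-4) = -22
Step 4: Res = P(-4)/Q'(-4) = -22/1 = -22

-22


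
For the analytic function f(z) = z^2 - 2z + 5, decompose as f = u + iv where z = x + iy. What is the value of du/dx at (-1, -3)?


Step 1: f(z) = (x+iy)^2 - 2(x+iy) + 5
Step 2: u = (x^2 - y^2) - 2x + 5
Step 3: u_x = 2x - 2
Step 4: At (-1, -3): u_x = -2 - 2 = -4

-4


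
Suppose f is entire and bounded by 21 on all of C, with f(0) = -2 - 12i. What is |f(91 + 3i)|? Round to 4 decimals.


Step 1: By Liouville's theorem, a bounded entire function is constant.
Step 2: f(z) = f(0) = -2 - 12i for all z.
Step 3: |f(w)| = |-2 - 12i| = sqrt(4 + 144)
Step 4: = 12.1655

12.1655


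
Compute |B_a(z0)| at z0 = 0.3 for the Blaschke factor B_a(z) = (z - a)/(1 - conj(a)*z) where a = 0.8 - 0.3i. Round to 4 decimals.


Step 1: Numerator z0 - a = 0.3 - (0.8 - 0.3i) = -0.5 + 0.3i
Step 2: Denominator 1 - conj(a)*z0 = 1 - (0.8 + 0.3i)*0.3 = 0.76 - 0.09i
Step 3: |z0 - a|^2 = (-0.5)^2 + 0.3^2 = 0.34; |1 - conj(a)*z0|^2 = 0.76^2 + (-0.09)^2 = 0.5857
Step 4: |B_a(0.3)| = sqrt(0.34 / 0.5857) = sqrt(0.580502)
Step 5: = 0.7619

0.7619


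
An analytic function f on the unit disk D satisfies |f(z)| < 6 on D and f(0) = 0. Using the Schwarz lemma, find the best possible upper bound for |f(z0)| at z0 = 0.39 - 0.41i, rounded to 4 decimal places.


Step 1: g = f/6 maps D -> D with g(0) = 0, so by the Schwarz lemma |g(z)| <= |z|, i.e. |f(z)| <= 6|z|; this is sharp (f(z) = 6z).
Step 2: |z0|^2 = 0.39^2 + (-0.41)^2 = 0.3202
Step 3: |z0| = sqrt(0.3202) = 0.565862
Step 4: Best bound = 6 * |z0| = 6 * 0.565862 = 3.3952

3.3952


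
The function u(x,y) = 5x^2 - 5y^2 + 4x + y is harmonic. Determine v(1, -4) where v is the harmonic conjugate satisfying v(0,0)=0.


Step 1: v_x = -u_y = 10y - 1
Step 2: v_y = u_x = 10x + 4
Step 3: v = 10xy - x + 4y + C
Step 4: v(0,0) = 0 => C = 0
Step 5: v(1, -4) = -57

-57


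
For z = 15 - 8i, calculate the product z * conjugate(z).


Step 1: conj(z) = 15 + 8i
Step 2: z * conj(z) = 15^2 + (-8)^2
Step 3: = 225 + 64 = 289

289


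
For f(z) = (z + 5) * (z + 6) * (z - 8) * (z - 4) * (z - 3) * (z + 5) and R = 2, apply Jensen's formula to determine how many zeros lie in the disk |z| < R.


Jensen's formula: (1/2pi)*integral log|f(Re^it)|dt = log|f(0)| + sum_{|a_k|<R} log(R/|a_k|)
Step 1: f(0) = 5 * 6 * (-8) * (-4) * (-3) * 5 = -14400
Step 2: log|f(0)| = log|-5| + log|-6| + log|8| + log|4| + log|3| + log|-5| = 9.575
Step 3: Zeros inside |z| < 2: none
Step 4: Jensen sum = (empty sum) = 0
Step 5: n(R) = number of terms in the Jensen sum = count of zeros inside |z| < 2 = 0

0


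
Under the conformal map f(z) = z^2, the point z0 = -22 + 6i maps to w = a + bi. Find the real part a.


Step 1: z0 = -22 + 6i
Step 2: z0^2 = (-22)^2 - 6^2 - 264i
Step 3: real part = 484 - 36 = 448

448


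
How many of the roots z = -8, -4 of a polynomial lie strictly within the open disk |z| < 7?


Step 1: Check each root:
  z = -8: |-8| = 8 >= 7
  z = -4: |-4| = 4 < 7
Step 2: Count = 1

1


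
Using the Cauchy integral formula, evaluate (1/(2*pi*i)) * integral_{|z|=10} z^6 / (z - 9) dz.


Step 1: f(z) = z^6, a = 9 is inside |z| = 10
Step 2: By Cauchy integral formula: (1/(2pi*i)) * integral = f(a)
Step 3: f(9) = 9^6 = 531441

531441


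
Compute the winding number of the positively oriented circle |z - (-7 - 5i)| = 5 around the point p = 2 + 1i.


Step 1: Center c = (-7, -5), radius = 5
Step 2: |p - c|^2 = 9^2 + 6^2 = 117
Step 3: r^2 = 25
Step 4: |p-c| > r so winding number = 0

0


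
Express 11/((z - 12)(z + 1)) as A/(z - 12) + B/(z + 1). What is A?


Step 1: Multiply both sides by (z - 12) and set z = 12
Step 2: A = 11 / (12 + 1)
Step 3: A = 11 / 13
Step 4: A = 11/13

11/13


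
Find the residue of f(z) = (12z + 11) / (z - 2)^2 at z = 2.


Step 1: Pole of order 2 at z = 2
Step 2: Res = lim d/dz [(z - 2)^2 * f(z)] as z -> 2
Step 3: (z - 2)^2 * f(z) = 12z + 11
Step 4: d/dz[12z + 11] = 12

12


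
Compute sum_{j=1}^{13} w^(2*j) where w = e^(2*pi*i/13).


Step 1: The sum sum_{j=1}^{n} w^(k*j) equals n if n | k, else 0.
Step 2: Here n = 13, k = 2
Step 3: Does n divide k? 13 | 2 -> False
Step 4: Sum = 0

0


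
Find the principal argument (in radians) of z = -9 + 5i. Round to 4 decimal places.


Step 1: z = -9 + 5i
Step 2: arg(z) = atan2(5, -9)
Step 3: arg(z) = 2.6345

2.6345


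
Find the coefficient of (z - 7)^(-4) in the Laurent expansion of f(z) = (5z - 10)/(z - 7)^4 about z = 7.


Step 1: Write the numerator in powers of (z - 7): 5z - 10 = 5(z - 7) + (5*7 - 10) = 5(z - 7) + 25
Step 2: Divide by (z - 7)^4: f(z) = 25(z - 7)^(-4) + 5(z - 7)^(-3)
Step 3: This finite sum is the Laurent series of f about z = 7.
Step 4: Coefficient of (z - 7)^(-4) = 5*7 - 10 = 25

25


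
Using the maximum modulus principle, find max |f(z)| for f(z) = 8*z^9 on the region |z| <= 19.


Step 1: On |z| = 19, |f(z)| = 8 * |z|^9 = 8 * 19^9
Step 2: By maximum modulus principle, maximum is on boundary.
Step 3: Maximum = 8 * 322687697779 = 2581501582232

2581501582232


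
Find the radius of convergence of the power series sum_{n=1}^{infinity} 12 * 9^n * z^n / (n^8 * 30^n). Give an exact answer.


Step 1: General term a_n = 12 * 9^n / (n^8 * 30^n)
Step 2: By the root test, |a_n|^(1/n) = 12^(1/n) * 9 / (n^(8/n) * 30) -> 9/30 as n -> infinity (since 12^(1/n) -> 1 and n^(8/n) -> 1)
Step 3: R = 1/lim|a_n|^(1/n) = 30/9 = 10/3

10/3


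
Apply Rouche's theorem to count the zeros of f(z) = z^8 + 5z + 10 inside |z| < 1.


Step 1: On |z| = 1 the three terms have sizes |z^8| = 1^8 = 1, |5z| = 5*1 = 5, |10| = 10
Step 2: The dominant term is g(z) = 10; let h(z) = z^8 + 5z so f = g + h
Step 3: On |z| = 1: |g| = 10 and |h| <= 1 + 5 = 6
Step 4: Since 10 > 6, |h| < |g| on |z| = 1, so by Rouche f has the same number of zeros as g inside |z| < 1
Step 5: g(z) = 10 is a nonzero constant with no zeros inside |z| < 1. Answer = 0

0


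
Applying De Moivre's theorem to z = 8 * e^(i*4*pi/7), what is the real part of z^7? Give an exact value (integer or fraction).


Step 1: By De Moivre's theorem, z^7 = 8^7 * e^(i*7*4*pi/7) = 2097152 * (cos(4*pi) + i*sin(4*pi))
Step 2: |z|^7 = 8^7 = 2097152
Step 3: Reduce the angle mod 2*pi: 4*pi - 4*pi = 0
Step 4: cos(0) = 1
Step 5: Re(z^7) = 2097152 * 1 = 2097152

2097152


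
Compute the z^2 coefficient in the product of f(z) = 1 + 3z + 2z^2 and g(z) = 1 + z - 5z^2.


Step 1: z^2 term in f*g comes from: (1)*(-5z^2) + (3z)*(z) + (2z^2)*(1)
Step 2: = -5 + 3 + 2
Step 3: = 0

0


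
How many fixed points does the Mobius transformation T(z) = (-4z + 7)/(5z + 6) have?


Step 1: Fixed points satisfy T(z) = z
Step 2: 5z^2 + 10z - 7 = 0
Step 3: Discriminant = 10^2 - 4*5*(-7) = 240
Step 4: Number of fixed points = 2

2


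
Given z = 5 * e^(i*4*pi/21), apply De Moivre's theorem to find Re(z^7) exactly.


Step 1: By De Moivre's theorem, z^7 = 5^7 * e^(i*7*4*pi/21) = 78125 * (cos(4*pi/3) + i*sin(4*pi/3))
Step 2: |z|^7 = 5^7 = 78125
Step 3: The angle 4*pi/3 already lies in [0, 2*pi)
Step 4: cos(4*pi/3) = -1/2
Step 5: Re(z^7) = 78125 * (-1/2) = -78125/2

-78125/2


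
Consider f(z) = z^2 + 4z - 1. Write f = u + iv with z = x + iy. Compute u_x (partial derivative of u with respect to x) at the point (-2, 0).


Step 1: f(z) = (x+iy)^2 + 4(x+iy) - 1
Step 2: u = (x^2 - y^2) + 4x - 1
Step 3: u_x = 2x + 4
Step 4: At (-2, 0): u_x = -4 + 4 = 0

0


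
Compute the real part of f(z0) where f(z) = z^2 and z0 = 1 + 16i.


Step 1: z0 = 1 + 16i
Step 2: z0^2 = 1^2 - 16^2 + 32i
Step 3: real part = 1 - 256 = -255

-255


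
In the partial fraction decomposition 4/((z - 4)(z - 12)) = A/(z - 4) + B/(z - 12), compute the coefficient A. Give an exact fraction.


Step 1: Multiply both sides by (z - 4) and set z = 4
Step 2: A = 4 / (4 - 12)
Step 3: A = 4 / (-8)
Step 4: A = -1/2

-1/2


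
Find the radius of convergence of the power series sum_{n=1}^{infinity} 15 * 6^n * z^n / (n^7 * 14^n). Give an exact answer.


Step 1: General term a_n = 15 * 6^n / (n^7 * 14^n)
Step 2: By the root test, |a_n|^(1/n) = 15^(1/n) * 6 / (n^(7/n) * 14) -> 6/14 as n -> infinity (since 15^(1/n) -> 1 and n^(7/n) -> 1)
Step 3: R = 1/lim|a_n|^(1/n) = 14/6 = 7/3

7/3


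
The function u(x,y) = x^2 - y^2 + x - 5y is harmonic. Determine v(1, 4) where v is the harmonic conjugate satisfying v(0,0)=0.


Step 1: v_x = -u_y = 2y + 5
Step 2: v_y = u_x = 2x + 1
Step 3: v = 2xy + 5x + y + C
Step 4: v(0,0) = 0 => C = 0
Step 5: v(1, 4) = 17

17


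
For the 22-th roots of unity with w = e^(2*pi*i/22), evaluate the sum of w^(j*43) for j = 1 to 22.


Step 1: The sum sum_{j=1}^{n} w^(k*j) equals n if n | k, else 0.
Step 2: Here n = 22, k = 43
Step 3: Does n divide k? 22 | 43 -> False
Step 4: Sum = 0

0


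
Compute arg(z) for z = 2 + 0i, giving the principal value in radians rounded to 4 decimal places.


Step 1: z = 2 + 0i
Step 2: arg(z) = atan2(0, 2)
Step 3: arg(z) = 0.0

0.0


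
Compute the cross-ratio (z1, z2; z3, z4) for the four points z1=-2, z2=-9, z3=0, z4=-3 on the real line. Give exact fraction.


Step 1: (z1-z3)(z2-z4) = (-2) * (-6) = 12
Step 2: (z1-z4)(z2-z3) = 1 * (-9) = -9
Step 3: Cross-ratio = -12/9 = -4/3

-4/3


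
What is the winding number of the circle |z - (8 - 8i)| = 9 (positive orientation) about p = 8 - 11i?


Step 1: Center c = (8, -8), radius = 9
Step 2: |p - c|^2 = 0^2 + (-3)^2 = 9
Step 3: r^2 = 81
Step 4: |p-c| < r so winding number = 1

1


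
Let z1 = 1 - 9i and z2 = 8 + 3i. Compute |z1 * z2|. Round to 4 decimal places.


Step 1: |z1| = sqrt(1^2 + (-9)^2) = sqrt(82)
Step 2: |z2| = sqrt(8^2 + 3^2) = sqrt(73)
Step 3: |z1*z2| = |z1|*|z2| = sqrt(82) * sqrt(73) = sqrt(82 * 73) = sqrt(5986)
Step 4: = 77.3692

77.3692


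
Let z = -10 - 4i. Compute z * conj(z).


Step 1: conj(z) = -10 + 4i
Step 2: z * conj(z) = (-10)^2 + (-4)^2
Step 3: = 100 + 16 = 116

116


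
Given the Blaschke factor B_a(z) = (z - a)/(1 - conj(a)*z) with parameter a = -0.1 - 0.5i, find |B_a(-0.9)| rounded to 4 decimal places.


Step 1: Numerator z0 - a = -0.9 - (-0.1 - 0.5i) = -0.8 + 0.5i
Step 2: Denominator 1 - conj(a)*z0 = 1 - (-0.1 + 0.5i)*(-0.9) = 0.91 + 0.45i
Step 3: |z0 - a|^2 = (-0.8)^2 + 0.5^2 = 0.89; |1 - conj(a)*z0|^2 = 0.91^2 + 0.45^2 = 1.0306
Step 4: |B_a(-0.9)| = sqrt(0.89 / 1.0306) = sqrt(0.863575)
Step 5: = 0.9293

0.9293


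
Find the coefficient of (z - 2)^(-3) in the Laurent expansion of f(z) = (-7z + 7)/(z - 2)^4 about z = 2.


Step 1: Write the numerator in powers of (z - 2): -7z + 7 = -7(z - 2) + (-7*2 + 7) = -7(z - 2) - 7
Step 2: Divide by (z - 2)^4: f(z) = -7(z - 2)^(-4) - 7(z - 2)^(-3)
Step 3: This finite sum is the Laurent series of f about z = 2.
Step 4: Coefficient of (z - 2)^(-3) = coefficient of (z - 2) in the re-centred numerator = -7

-7


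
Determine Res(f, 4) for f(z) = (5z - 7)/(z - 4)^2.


Step 1: Pole of order 2 at z = 4
Step 2: Res = lim d/dz [(z - 4)^2 * f(z)] as z -> 4
Step 3: (z - 4)^2 * f(z) = 5z - 7
Step 4: d/dz[5z - 7] = 5

5


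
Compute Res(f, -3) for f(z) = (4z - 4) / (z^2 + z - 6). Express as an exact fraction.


Step 1: Q(z) = z^2 + z - 6 = (z + 3)(z - 2)
Step 2: Q'(z) = 2z + 1
Step 3: Q'(-3) = -5, P(-3) = -16
Step 4: Res = P(-3)/Q'(-3) = -16/(-5) = 16/5

16/5


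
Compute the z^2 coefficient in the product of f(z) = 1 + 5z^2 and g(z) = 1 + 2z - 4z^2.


Step 1: z^2 term in f*g comes from: (1)*(-4z^2) + (0)*(2z) + (5z^2)*(1)
Step 2: = -4 + 0 + 5
Step 3: = 1

1


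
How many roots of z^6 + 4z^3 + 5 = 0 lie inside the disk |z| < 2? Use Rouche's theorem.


Step 1: On |z| = 2 the three terms have sizes |z^6| = 2^6 = 64, |4z^3| = 4*2^3 = 32, |5| = 5
Step 2: The dominant term is g(z) = z^6; let h(z) = 4z^3 + 5 so f = g + h
Step 3: On |z| = 2: |g| = 64 and |h| <= 32 + 5 = 37
Step 4: Since 64 > 37, |h| < |g| on |z| = 2, so by Rouche f has the same number of zeros as g inside |z| < 2
Step 5: g(z) = z^6 has 6 zeros (all at the origin) inside |z| < 2. Answer = 6

6


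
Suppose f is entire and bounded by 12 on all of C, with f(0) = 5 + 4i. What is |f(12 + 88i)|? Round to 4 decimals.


Step 1: By Liouville's theorem, a bounded entire function is constant.
Step 2: f(z) = f(0) = 5 + 4i for all z.
Step 3: |f(w)| = |5 + 4i| = sqrt(25 + 16)
Step 4: = 6.4031

6.4031


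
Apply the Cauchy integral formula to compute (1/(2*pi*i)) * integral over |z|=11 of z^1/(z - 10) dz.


Step 1: f(z) = z^1, a = 10 is inside |z| = 11
Step 2: By Cauchy integral formula: (1/(2pi*i)) * integral = f(a)
Step 3: f(10) = 10^1 = 10

10


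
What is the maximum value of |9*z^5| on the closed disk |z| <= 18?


Step 1: On |z| = 18, |f(z)| = 9 * |z|^5 = 9 * 18^5
Step 2: By maximum modulus principle, maximum is on boundary.
Step 3: Maximum = 9 * 1889568 = 17006112

17006112


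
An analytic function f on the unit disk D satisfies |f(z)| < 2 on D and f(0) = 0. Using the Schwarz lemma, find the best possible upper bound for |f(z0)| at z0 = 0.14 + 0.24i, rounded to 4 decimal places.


Step 1: g = f/2 maps D -> D with g(0) = 0, so by the Schwarz lemma |g(z)| <= |z|, i.e. |f(z)| <= 2|z|; this is sharp (f(z) = 2z).
Step 2: |z0|^2 = 0.14^2 + 0.24^2 = 0.0772
Step 3: |z0| = sqrt(0.0772) = 0.277849
Step 4: Best bound = 2 * |z0| = 2 * 0.277849 = 0.5557

0.5557


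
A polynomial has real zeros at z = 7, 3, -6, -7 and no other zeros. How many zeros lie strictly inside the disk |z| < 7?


Step 1: Check each root:
  z = 7: |7| = 7 >= 7
  z = 3: |3| = 3 < 7
  z = -6: |-6| = 6 < 7
  z = -7: |-7| = 7 >= 7
Step 2: Count = 2

2


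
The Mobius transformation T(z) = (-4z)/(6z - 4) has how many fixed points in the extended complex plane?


Step 1: Fixed points satisfy T(z) = z
Step 2: 6z^2 = 0
Step 3: Discriminant = 0^2 - 4*6*0 = 0
Step 4: Number of fixed points = 1

1


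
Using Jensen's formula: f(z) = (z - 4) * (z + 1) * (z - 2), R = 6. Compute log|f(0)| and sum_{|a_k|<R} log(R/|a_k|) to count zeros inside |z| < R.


Jensen's formula: (1/2pi)*integral log|f(Re^it)|dt = log|f(0)| + sum_{|a_k|<R} log(R/|a_k|)
Step 1: f(0) = (-4) * 1 * (-2) = 8
Step 2: log|f(0)| = log|4| + log|-1| + log|2| = 2.0794
Step 3: Zeros inside |z| < 6: 4, -1, 2
Step 4: Jensen sum = log(6/4) + log(6/1) + log(6/2) = 3.2958
Step 5: n(R) = number of terms in the Jensen sum = count of zeros inside |z| < 6 = 3

3


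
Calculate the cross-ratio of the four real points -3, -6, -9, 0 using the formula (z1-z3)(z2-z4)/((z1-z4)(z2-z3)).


Step 1: (z1-z3)(z2-z4) = 6 * (-6) = -36
Step 2: (z1-z4)(z2-z3) = (-3) * 3 = -9
Step 3: Cross-ratio = 36/9 = 4

4


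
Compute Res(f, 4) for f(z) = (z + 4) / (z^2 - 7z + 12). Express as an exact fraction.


Step 1: Q(z) = z^2 - 7z + 12 = (z - 4)(z - 3)
Step 2: Q'(z) = 2z - 7
Step 3: Q'(4) = 1, P(4) = 8
Step 4: Res = P(4)/Q'(4) = 8/1 = 8

8


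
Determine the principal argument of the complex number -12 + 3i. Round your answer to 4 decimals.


Step 1: z = -12 + 3i
Step 2: arg(z) = atan2(3, -12)
Step 3: arg(z) = 2.8966

2.8966


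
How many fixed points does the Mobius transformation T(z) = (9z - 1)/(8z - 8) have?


Step 1: Fixed points satisfy T(z) = z
Step 2: 8z^2 - 17z + 1 = 0
Step 3: Discriminant = (-17)^2 - 4*8*1 = 257
Step 4: Number of fixed points = 2

2


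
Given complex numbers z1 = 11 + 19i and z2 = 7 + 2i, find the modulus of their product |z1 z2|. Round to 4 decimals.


Step 1: |z1| = sqrt(11^2 + 19^2) = sqrt(482)
Step 2: |z2| = sqrt(7^2 + 2^2) = sqrt(53)
Step 3: |z1*z2| = |z1|*|z2| = sqrt(482) * sqrt(53) = sqrt(482 * 53) = sqrt(25546)
Step 4: = 159.8312

159.8312


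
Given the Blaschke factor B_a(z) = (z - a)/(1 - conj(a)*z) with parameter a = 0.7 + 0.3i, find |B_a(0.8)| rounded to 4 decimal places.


Step 1: Numerator z0 - a = 0.8 - (0.7 + 0.3i) = 0.1 - 0.3i
Step 2: Denominator 1 - conj(a)*z0 = 1 - (0.7 - 0.3i)*0.8 = 0.44 + 0.24i
Step 3: |z0 - a|^2 = 0.1^2 + (-0.3)^2 = 0.1; |1 - conj(a)*z0|^2 = 0.44^2 + 0.24^2 = 0.2512
Step 4: |B_a(0.8)| = sqrt(0.1 / 0.2512) = sqrt(0.398089)
Step 5: = 0.6309

0.6309


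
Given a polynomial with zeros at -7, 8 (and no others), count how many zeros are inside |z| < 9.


Step 1: Check each root:
  z = -7: |-7| = 7 < 9
  z = 8: |8| = 8 < 9
Step 2: Count = 2

2


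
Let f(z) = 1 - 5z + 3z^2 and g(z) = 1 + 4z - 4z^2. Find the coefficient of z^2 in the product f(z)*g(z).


Step 1: z^2 term in f*g comes from: (1)*(-4z^2) + (-5z)*(4z) + (3z^2)*(1)
Step 2: = -4 - 20 + 3
Step 3: = -21

-21


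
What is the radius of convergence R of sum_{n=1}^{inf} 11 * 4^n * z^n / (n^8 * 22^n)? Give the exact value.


Step 1: General term a_n = 11 * 4^n / (n^8 * 22^n)
Step 2: By the root test, |a_n|^(1/n) = 11^(1/n) * 4 / (n^(8/n) * 22) -> 4/22 as n -> infinity (since 11^(1/n) -> 1 and n^(8/n) -> 1)
Step 3: R = 1/lim|a_n|^(1/n) = 22/4 = 11/2

11/2


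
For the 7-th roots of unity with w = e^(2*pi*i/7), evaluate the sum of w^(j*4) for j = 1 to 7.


Step 1: The sum sum_{j=1}^{n} w^(k*j) equals n if n | k, else 0.
Step 2: Here n = 7, k = 4
Step 3: Does n divide k? 7 | 4 -> False
Step 4: Sum = 0

0
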